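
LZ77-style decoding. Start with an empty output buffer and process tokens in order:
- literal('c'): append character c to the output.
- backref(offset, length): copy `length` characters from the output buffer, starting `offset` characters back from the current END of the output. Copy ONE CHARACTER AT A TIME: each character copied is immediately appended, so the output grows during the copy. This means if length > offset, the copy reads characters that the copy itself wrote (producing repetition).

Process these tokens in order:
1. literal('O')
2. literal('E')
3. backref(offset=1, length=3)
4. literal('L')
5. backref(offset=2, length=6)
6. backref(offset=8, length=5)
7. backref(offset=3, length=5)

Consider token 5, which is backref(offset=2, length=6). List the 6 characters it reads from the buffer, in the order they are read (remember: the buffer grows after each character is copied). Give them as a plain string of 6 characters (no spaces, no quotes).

Answer: ELELEL

Derivation:
Token 1: literal('O'). Output: "O"
Token 2: literal('E'). Output: "OE"
Token 3: backref(off=1, len=3) (overlapping!). Copied 'EEE' from pos 1. Output: "OEEEE"
Token 4: literal('L'). Output: "OEEEEL"
Token 5: backref(off=2, len=6). Buffer before: "OEEEEL" (len 6)
  byte 1: read out[4]='E', append. Buffer now: "OEEEELE"
  byte 2: read out[5]='L', append. Buffer now: "OEEEELEL"
  byte 3: read out[6]='E', append. Buffer now: "OEEEELELE"
  byte 4: read out[7]='L', append. Buffer now: "OEEEELELEL"
  byte 5: read out[8]='E', append. Buffer now: "OEEEELELELE"
  byte 6: read out[9]='L', append. Buffer now: "OEEEELELELEL"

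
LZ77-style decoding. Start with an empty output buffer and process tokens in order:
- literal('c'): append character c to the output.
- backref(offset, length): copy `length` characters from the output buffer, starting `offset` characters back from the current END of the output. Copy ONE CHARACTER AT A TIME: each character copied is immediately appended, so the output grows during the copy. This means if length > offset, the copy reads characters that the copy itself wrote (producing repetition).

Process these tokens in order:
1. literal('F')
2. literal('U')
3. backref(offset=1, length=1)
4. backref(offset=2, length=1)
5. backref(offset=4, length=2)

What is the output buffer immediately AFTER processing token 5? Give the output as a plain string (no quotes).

Answer: FUUUFU

Derivation:
Token 1: literal('F'). Output: "F"
Token 2: literal('U'). Output: "FU"
Token 3: backref(off=1, len=1). Copied 'U' from pos 1. Output: "FUU"
Token 4: backref(off=2, len=1). Copied 'U' from pos 1. Output: "FUUU"
Token 5: backref(off=4, len=2). Copied 'FU' from pos 0. Output: "FUUUFU"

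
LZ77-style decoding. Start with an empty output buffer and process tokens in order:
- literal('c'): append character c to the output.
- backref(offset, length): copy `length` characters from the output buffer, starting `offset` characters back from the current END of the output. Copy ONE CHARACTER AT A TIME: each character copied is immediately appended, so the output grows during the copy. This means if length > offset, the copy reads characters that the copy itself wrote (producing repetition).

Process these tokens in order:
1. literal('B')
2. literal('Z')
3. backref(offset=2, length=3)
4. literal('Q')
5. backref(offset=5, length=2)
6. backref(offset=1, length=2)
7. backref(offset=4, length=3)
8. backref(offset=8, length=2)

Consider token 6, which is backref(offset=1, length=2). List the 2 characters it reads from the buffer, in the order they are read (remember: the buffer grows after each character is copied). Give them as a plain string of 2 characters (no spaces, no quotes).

Token 1: literal('B'). Output: "B"
Token 2: literal('Z'). Output: "BZ"
Token 3: backref(off=2, len=3) (overlapping!). Copied 'BZB' from pos 0. Output: "BZBZB"
Token 4: literal('Q'). Output: "BZBZBQ"
Token 5: backref(off=5, len=2). Copied 'ZB' from pos 1. Output: "BZBZBQZB"
Token 6: backref(off=1, len=2). Buffer before: "BZBZBQZB" (len 8)
  byte 1: read out[7]='B', append. Buffer now: "BZBZBQZBB"
  byte 2: read out[8]='B', append. Buffer now: "BZBZBQZBBB"

Answer: BB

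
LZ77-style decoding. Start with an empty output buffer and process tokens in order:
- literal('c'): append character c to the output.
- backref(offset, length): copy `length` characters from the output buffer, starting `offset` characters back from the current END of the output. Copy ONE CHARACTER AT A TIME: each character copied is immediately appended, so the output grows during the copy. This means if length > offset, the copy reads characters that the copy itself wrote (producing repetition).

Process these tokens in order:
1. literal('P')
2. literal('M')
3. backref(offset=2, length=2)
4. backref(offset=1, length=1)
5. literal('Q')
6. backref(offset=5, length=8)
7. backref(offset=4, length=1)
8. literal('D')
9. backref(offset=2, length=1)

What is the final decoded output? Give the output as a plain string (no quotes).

Token 1: literal('P'). Output: "P"
Token 2: literal('M'). Output: "PM"
Token 3: backref(off=2, len=2). Copied 'PM' from pos 0. Output: "PMPM"
Token 4: backref(off=1, len=1). Copied 'M' from pos 3. Output: "PMPMM"
Token 5: literal('Q'). Output: "PMPMMQ"
Token 6: backref(off=5, len=8) (overlapping!). Copied 'MPMMQMPM' from pos 1. Output: "PMPMMQMPMMQMPM"
Token 7: backref(off=4, len=1). Copied 'Q' from pos 10. Output: "PMPMMQMPMMQMPMQ"
Token 8: literal('D'). Output: "PMPMMQMPMMQMPMQD"
Token 9: backref(off=2, len=1). Copied 'Q' from pos 14. Output: "PMPMMQMPMMQMPMQDQ"

Answer: PMPMMQMPMMQMPMQDQ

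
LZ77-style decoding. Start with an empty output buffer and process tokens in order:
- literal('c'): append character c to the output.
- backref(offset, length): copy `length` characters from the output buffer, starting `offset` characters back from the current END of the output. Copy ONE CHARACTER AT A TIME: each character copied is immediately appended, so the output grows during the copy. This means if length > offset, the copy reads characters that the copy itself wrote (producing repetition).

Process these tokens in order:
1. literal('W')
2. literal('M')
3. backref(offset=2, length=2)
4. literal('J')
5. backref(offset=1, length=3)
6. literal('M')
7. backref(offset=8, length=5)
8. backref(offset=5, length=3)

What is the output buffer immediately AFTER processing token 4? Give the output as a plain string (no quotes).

Token 1: literal('W'). Output: "W"
Token 2: literal('M'). Output: "WM"
Token 3: backref(off=2, len=2). Copied 'WM' from pos 0. Output: "WMWM"
Token 4: literal('J'). Output: "WMWMJ"

Answer: WMWMJ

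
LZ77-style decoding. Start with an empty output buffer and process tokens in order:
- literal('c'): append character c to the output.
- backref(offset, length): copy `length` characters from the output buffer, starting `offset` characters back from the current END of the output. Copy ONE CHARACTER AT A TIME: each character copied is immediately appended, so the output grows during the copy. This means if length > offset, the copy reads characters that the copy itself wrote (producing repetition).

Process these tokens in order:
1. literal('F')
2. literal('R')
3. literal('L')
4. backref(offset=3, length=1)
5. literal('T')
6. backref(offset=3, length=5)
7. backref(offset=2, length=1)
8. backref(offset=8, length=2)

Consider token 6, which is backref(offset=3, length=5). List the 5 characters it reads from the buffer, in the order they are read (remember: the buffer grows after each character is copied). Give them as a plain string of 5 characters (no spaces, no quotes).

Answer: LFTLF

Derivation:
Token 1: literal('F'). Output: "F"
Token 2: literal('R'). Output: "FR"
Token 3: literal('L'). Output: "FRL"
Token 4: backref(off=3, len=1). Copied 'F' from pos 0. Output: "FRLF"
Token 5: literal('T'). Output: "FRLFT"
Token 6: backref(off=3, len=5). Buffer before: "FRLFT" (len 5)
  byte 1: read out[2]='L', append. Buffer now: "FRLFTL"
  byte 2: read out[3]='F', append. Buffer now: "FRLFTLF"
  byte 3: read out[4]='T', append. Buffer now: "FRLFTLFT"
  byte 4: read out[5]='L', append. Buffer now: "FRLFTLFTL"
  byte 5: read out[6]='F', append. Buffer now: "FRLFTLFTLF"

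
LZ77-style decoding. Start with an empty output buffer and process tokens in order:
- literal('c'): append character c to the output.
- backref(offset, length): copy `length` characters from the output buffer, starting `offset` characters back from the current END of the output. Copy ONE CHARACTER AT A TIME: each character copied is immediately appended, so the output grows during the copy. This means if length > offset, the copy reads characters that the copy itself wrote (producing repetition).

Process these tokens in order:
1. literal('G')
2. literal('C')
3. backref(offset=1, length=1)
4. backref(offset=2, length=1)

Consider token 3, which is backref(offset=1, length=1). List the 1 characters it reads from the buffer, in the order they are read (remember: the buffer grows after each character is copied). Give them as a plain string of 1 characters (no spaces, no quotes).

Answer: C

Derivation:
Token 1: literal('G'). Output: "G"
Token 2: literal('C'). Output: "GC"
Token 3: backref(off=1, len=1). Buffer before: "GC" (len 2)
  byte 1: read out[1]='C', append. Buffer now: "GCC"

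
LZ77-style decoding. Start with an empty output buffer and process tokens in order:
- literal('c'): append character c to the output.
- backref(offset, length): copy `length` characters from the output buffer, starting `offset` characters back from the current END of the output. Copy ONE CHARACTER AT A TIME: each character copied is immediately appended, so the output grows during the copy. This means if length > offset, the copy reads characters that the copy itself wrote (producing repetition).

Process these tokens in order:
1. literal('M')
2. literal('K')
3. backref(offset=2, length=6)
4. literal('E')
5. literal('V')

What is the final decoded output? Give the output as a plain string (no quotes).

Answer: MKMKMKMKEV

Derivation:
Token 1: literal('M'). Output: "M"
Token 2: literal('K'). Output: "MK"
Token 3: backref(off=2, len=6) (overlapping!). Copied 'MKMKMK' from pos 0. Output: "MKMKMKMK"
Token 4: literal('E'). Output: "MKMKMKMKE"
Token 5: literal('V'). Output: "MKMKMKMKEV"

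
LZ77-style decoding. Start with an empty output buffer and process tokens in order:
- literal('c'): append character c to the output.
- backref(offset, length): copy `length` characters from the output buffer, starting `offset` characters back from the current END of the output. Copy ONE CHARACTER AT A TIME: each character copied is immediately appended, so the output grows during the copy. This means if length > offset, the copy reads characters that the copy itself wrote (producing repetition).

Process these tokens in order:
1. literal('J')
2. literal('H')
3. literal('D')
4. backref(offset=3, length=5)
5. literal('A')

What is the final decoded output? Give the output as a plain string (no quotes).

Token 1: literal('J'). Output: "J"
Token 2: literal('H'). Output: "JH"
Token 3: literal('D'). Output: "JHD"
Token 4: backref(off=3, len=5) (overlapping!). Copied 'JHDJH' from pos 0. Output: "JHDJHDJH"
Token 5: literal('A'). Output: "JHDJHDJHA"

Answer: JHDJHDJHA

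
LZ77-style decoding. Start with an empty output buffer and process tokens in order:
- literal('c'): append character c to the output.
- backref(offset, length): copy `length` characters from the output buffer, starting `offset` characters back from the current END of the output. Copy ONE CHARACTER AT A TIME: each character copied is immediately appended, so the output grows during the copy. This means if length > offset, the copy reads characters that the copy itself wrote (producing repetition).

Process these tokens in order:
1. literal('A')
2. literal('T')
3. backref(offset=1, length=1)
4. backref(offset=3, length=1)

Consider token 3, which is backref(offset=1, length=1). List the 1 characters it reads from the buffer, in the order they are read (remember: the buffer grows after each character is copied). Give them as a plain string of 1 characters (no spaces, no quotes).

Answer: T

Derivation:
Token 1: literal('A'). Output: "A"
Token 2: literal('T'). Output: "AT"
Token 3: backref(off=1, len=1). Buffer before: "AT" (len 2)
  byte 1: read out[1]='T', append. Buffer now: "ATT"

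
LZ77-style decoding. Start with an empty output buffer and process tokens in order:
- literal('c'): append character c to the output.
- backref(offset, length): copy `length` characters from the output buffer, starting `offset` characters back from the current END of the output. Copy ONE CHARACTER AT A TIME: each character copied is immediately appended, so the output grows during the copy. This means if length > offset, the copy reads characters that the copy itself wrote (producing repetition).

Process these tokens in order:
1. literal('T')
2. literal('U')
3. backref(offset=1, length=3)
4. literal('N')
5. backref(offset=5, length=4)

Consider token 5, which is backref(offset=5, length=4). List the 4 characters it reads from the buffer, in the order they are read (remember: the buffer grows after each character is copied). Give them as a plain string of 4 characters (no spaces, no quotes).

Token 1: literal('T'). Output: "T"
Token 2: literal('U'). Output: "TU"
Token 3: backref(off=1, len=3) (overlapping!). Copied 'UUU' from pos 1. Output: "TUUUU"
Token 4: literal('N'). Output: "TUUUUN"
Token 5: backref(off=5, len=4). Buffer before: "TUUUUN" (len 6)
  byte 1: read out[1]='U', append. Buffer now: "TUUUUNU"
  byte 2: read out[2]='U', append. Buffer now: "TUUUUNUU"
  byte 3: read out[3]='U', append. Buffer now: "TUUUUNUUU"
  byte 4: read out[4]='U', append. Buffer now: "TUUUUNUUUU"

Answer: UUUU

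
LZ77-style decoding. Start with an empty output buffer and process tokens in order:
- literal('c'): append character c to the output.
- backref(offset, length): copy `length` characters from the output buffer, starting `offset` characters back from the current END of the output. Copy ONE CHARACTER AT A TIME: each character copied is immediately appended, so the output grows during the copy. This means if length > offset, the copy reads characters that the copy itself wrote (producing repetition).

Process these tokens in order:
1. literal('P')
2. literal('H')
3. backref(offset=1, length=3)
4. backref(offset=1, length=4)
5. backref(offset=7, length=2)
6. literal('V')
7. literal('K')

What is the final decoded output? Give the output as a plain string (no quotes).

Token 1: literal('P'). Output: "P"
Token 2: literal('H'). Output: "PH"
Token 3: backref(off=1, len=3) (overlapping!). Copied 'HHH' from pos 1. Output: "PHHHH"
Token 4: backref(off=1, len=4) (overlapping!). Copied 'HHHH' from pos 4. Output: "PHHHHHHHH"
Token 5: backref(off=7, len=2). Copied 'HH' from pos 2. Output: "PHHHHHHHHHH"
Token 6: literal('V'). Output: "PHHHHHHHHHHV"
Token 7: literal('K'). Output: "PHHHHHHHHHHVK"

Answer: PHHHHHHHHHHVK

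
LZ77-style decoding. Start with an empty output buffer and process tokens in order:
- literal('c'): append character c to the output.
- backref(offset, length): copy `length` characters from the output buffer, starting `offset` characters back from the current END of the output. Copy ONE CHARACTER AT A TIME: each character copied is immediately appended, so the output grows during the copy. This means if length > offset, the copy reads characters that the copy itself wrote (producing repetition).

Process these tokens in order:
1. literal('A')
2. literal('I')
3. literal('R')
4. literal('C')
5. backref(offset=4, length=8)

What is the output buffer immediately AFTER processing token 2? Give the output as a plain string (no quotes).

Answer: AI

Derivation:
Token 1: literal('A'). Output: "A"
Token 2: literal('I'). Output: "AI"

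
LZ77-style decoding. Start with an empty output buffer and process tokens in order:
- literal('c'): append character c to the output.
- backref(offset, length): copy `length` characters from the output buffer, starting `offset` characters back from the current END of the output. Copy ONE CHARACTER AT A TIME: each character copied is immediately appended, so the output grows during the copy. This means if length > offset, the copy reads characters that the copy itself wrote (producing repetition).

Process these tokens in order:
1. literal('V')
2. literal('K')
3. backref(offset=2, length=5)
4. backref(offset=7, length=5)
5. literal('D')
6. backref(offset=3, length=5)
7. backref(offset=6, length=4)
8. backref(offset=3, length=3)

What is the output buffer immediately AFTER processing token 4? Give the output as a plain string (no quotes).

Answer: VKVKVKVVKVKV

Derivation:
Token 1: literal('V'). Output: "V"
Token 2: literal('K'). Output: "VK"
Token 3: backref(off=2, len=5) (overlapping!). Copied 'VKVKV' from pos 0. Output: "VKVKVKV"
Token 4: backref(off=7, len=5). Copied 'VKVKV' from pos 0. Output: "VKVKVKVVKVKV"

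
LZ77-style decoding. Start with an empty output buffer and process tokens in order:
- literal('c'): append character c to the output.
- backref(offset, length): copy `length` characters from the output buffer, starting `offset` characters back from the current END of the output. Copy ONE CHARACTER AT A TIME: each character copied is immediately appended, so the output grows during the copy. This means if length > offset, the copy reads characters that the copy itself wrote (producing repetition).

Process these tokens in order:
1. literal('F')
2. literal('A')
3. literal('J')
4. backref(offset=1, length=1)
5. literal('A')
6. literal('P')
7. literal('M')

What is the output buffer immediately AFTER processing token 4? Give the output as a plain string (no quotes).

Token 1: literal('F'). Output: "F"
Token 2: literal('A'). Output: "FA"
Token 3: literal('J'). Output: "FAJ"
Token 4: backref(off=1, len=1). Copied 'J' from pos 2. Output: "FAJJ"

Answer: FAJJ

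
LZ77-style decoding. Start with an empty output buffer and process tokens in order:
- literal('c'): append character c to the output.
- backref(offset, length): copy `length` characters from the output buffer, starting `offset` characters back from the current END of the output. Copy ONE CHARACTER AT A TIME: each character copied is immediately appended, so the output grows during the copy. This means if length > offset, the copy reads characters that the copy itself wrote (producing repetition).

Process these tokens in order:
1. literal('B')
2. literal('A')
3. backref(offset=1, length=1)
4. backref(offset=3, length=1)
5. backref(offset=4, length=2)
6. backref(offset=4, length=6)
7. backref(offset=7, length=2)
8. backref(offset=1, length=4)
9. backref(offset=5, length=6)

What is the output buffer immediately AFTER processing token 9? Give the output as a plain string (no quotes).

Answer: BAABBAABBAABAAAAAAAAAAAA

Derivation:
Token 1: literal('B'). Output: "B"
Token 2: literal('A'). Output: "BA"
Token 3: backref(off=1, len=1). Copied 'A' from pos 1. Output: "BAA"
Token 4: backref(off=3, len=1). Copied 'B' from pos 0. Output: "BAAB"
Token 5: backref(off=4, len=2). Copied 'BA' from pos 0. Output: "BAABBA"
Token 6: backref(off=4, len=6) (overlapping!). Copied 'ABBAAB' from pos 2. Output: "BAABBAABBAAB"
Token 7: backref(off=7, len=2). Copied 'AA' from pos 5. Output: "BAABBAABBAABAA"
Token 8: backref(off=1, len=4) (overlapping!). Copied 'AAAA' from pos 13. Output: "BAABBAABBAABAAAAAA"
Token 9: backref(off=5, len=6) (overlapping!). Copied 'AAAAAA' from pos 13. Output: "BAABBAABBAABAAAAAAAAAAAA"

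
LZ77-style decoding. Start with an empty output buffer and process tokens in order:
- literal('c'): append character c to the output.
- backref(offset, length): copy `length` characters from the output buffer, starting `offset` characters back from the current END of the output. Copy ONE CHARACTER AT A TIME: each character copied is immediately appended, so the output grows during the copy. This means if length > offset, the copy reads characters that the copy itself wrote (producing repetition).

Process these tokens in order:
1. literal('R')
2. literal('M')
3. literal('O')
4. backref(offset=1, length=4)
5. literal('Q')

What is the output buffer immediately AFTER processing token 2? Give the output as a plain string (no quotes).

Token 1: literal('R'). Output: "R"
Token 2: literal('M'). Output: "RM"

Answer: RM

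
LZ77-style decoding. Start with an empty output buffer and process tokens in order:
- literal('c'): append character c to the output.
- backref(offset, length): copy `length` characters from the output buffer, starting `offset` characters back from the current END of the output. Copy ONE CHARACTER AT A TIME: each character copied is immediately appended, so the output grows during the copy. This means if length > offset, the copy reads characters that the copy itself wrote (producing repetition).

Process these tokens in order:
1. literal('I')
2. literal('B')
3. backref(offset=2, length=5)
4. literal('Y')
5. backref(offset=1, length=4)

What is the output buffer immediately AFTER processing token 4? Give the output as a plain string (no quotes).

Answer: IBIBIBIY

Derivation:
Token 1: literal('I'). Output: "I"
Token 2: literal('B'). Output: "IB"
Token 3: backref(off=2, len=5) (overlapping!). Copied 'IBIBI' from pos 0. Output: "IBIBIBI"
Token 4: literal('Y'). Output: "IBIBIBIY"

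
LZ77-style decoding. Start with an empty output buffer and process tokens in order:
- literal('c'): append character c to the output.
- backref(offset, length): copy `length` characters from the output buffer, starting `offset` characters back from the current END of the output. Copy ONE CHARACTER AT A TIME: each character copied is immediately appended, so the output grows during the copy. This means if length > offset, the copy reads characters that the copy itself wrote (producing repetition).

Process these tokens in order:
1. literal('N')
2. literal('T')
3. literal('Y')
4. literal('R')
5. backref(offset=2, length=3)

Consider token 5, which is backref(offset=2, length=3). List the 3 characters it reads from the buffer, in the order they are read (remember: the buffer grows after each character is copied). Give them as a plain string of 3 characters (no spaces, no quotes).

Answer: YRY

Derivation:
Token 1: literal('N'). Output: "N"
Token 2: literal('T'). Output: "NT"
Token 3: literal('Y'). Output: "NTY"
Token 4: literal('R'). Output: "NTYR"
Token 5: backref(off=2, len=3). Buffer before: "NTYR" (len 4)
  byte 1: read out[2]='Y', append. Buffer now: "NTYRY"
  byte 2: read out[3]='R', append. Buffer now: "NTYRYR"
  byte 3: read out[4]='Y', append. Buffer now: "NTYRYRY"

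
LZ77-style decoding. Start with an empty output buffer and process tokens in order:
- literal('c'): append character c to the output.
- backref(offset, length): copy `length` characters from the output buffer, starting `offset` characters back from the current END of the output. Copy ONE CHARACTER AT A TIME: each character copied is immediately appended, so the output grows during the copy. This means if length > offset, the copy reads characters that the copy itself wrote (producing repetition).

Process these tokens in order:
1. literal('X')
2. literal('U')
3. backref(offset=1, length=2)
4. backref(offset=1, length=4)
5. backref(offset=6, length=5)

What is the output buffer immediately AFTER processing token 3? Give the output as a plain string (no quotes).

Answer: XUUU

Derivation:
Token 1: literal('X'). Output: "X"
Token 2: literal('U'). Output: "XU"
Token 3: backref(off=1, len=2) (overlapping!). Copied 'UU' from pos 1. Output: "XUUU"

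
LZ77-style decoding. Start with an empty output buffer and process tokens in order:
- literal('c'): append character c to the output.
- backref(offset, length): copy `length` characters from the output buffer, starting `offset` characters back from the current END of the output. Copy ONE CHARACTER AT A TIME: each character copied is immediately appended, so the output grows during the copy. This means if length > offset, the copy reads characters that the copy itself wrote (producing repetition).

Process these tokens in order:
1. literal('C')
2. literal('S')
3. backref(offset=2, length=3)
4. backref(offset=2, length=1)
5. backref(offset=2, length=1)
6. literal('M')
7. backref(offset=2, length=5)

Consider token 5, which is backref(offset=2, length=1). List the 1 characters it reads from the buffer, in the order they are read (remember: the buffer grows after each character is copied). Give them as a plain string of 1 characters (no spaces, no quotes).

Token 1: literal('C'). Output: "C"
Token 2: literal('S'). Output: "CS"
Token 3: backref(off=2, len=3) (overlapping!). Copied 'CSC' from pos 0. Output: "CSCSC"
Token 4: backref(off=2, len=1). Copied 'S' from pos 3. Output: "CSCSCS"
Token 5: backref(off=2, len=1). Buffer before: "CSCSCS" (len 6)
  byte 1: read out[4]='C', append. Buffer now: "CSCSCSC"

Answer: C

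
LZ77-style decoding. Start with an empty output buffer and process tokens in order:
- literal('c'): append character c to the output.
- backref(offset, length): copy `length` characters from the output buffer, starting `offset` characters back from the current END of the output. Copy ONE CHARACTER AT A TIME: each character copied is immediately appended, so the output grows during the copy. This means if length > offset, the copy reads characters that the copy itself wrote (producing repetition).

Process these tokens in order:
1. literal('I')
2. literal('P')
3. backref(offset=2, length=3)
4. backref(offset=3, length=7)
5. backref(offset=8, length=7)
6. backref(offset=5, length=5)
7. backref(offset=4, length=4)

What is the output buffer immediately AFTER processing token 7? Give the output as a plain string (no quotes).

Token 1: literal('I'). Output: "I"
Token 2: literal('P'). Output: "IP"
Token 3: backref(off=2, len=3) (overlapping!). Copied 'IPI' from pos 0. Output: "IPIPI"
Token 4: backref(off=3, len=7) (overlapping!). Copied 'IPIIPII' from pos 2. Output: "IPIPIIPIIPII"
Token 5: backref(off=8, len=7). Copied 'IIPIIPI' from pos 4. Output: "IPIPIIPIIPIIIIPIIPI"
Token 6: backref(off=5, len=5). Copied 'PIIPI' from pos 14. Output: "IPIPIIPIIPIIIIPIIPIPIIPI"
Token 7: backref(off=4, len=4). Copied 'IIPI' from pos 20. Output: "IPIPIIPIIPIIIIPIIPIPIIPIIIPI"

Answer: IPIPIIPIIPIIIIPIIPIPIIPIIIPI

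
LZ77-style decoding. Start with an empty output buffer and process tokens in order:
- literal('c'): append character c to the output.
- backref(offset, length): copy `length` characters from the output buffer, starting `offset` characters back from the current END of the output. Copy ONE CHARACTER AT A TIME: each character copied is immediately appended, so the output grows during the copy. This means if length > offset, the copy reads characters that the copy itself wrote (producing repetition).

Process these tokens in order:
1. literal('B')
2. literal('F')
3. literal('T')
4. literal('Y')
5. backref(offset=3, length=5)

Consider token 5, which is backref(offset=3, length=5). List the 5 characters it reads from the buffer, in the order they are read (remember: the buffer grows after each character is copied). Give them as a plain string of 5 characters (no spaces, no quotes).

Answer: FTYFT

Derivation:
Token 1: literal('B'). Output: "B"
Token 2: literal('F'). Output: "BF"
Token 3: literal('T'). Output: "BFT"
Token 4: literal('Y'). Output: "BFTY"
Token 5: backref(off=3, len=5). Buffer before: "BFTY" (len 4)
  byte 1: read out[1]='F', append. Buffer now: "BFTYF"
  byte 2: read out[2]='T', append. Buffer now: "BFTYFT"
  byte 3: read out[3]='Y', append. Buffer now: "BFTYFTY"
  byte 4: read out[4]='F', append. Buffer now: "BFTYFTYF"
  byte 5: read out[5]='T', append. Buffer now: "BFTYFTYFT"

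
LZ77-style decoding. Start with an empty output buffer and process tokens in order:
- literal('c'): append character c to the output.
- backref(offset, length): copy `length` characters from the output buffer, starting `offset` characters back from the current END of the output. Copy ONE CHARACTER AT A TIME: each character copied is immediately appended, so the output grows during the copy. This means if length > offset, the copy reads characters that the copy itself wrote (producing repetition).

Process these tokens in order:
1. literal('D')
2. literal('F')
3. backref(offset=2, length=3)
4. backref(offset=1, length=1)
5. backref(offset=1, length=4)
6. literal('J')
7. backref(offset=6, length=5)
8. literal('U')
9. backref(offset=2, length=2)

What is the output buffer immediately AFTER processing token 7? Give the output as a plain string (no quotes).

Token 1: literal('D'). Output: "D"
Token 2: literal('F'). Output: "DF"
Token 3: backref(off=2, len=3) (overlapping!). Copied 'DFD' from pos 0. Output: "DFDFD"
Token 4: backref(off=1, len=1). Copied 'D' from pos 4. Output: "DFDFDD"
Token 5: backref(off=1, len=4) (overlapping!). Copied 'DDDD' from pos 5. Output: "DFDFDDDDDD"
Token 6: literal('J'). Output: "DFDFDDDDDDJ"
Token 7: backref(off=6, len=5). Copied 'DDDDD' from pos 5. Output: "DFDFDDDDDDJDDDDD"

Answer: DFDFDDDDDDJDDDDD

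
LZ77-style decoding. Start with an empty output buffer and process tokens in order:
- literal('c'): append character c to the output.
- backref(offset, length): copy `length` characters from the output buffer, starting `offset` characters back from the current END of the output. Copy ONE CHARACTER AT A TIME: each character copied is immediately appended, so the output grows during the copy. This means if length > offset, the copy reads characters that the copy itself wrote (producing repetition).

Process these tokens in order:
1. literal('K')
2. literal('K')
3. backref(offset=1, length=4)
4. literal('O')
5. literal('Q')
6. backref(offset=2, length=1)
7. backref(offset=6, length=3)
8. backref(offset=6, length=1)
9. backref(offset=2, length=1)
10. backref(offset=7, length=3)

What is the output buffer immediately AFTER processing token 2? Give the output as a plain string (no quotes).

Answer: KK

Derivation:
Token 1: literal('K'). Output: "K"
Token 2: literal('K'). Output: "KK"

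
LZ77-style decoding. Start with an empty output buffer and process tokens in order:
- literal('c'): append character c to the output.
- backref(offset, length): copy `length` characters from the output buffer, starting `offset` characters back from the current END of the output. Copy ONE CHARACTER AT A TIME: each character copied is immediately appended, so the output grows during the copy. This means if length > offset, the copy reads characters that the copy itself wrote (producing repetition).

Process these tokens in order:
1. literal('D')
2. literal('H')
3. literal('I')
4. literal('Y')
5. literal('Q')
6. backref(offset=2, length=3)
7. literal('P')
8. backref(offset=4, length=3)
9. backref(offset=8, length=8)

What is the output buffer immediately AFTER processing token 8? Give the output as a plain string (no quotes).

Token 1: literal('D'). Output: "D"
Token 2: literal('H'). Output: "DH"
Token 3: literal('I'). Output: "DHI"
Token 4: literal('Y'). Output: "DHIY"
Token 5: literal('Q'). Output: "DHIYQ"
Token 6: backref(off=2, len=3) (overlapping!). Copied 'YQY' from pos 3. Output: "DHIYQYQY"
Token 7: literal('P'). Output: "DHIYQYQYP"
Token 8: backref(off=4, len=3). Copied 'YQY' from pos 5. Output: "DHIYQYQYPYQY"

Answer: DHIYQYQYPYQY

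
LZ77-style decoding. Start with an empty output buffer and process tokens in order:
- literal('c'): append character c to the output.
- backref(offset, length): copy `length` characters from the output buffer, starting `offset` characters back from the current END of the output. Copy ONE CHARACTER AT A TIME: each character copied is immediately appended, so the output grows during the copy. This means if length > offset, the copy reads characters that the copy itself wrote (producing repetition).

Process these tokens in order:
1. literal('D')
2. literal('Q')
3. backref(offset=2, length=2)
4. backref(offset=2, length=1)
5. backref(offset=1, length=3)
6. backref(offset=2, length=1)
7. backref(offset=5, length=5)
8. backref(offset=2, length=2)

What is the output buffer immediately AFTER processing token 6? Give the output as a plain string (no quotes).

Answer: DQDQDDDDD

Derivation:
Token 1: literal('D'). Output: "D"
Token 2: literal('Q'). Output: "DQ"
Token 3: backref(off=2, len=2). Copied 'DQ' from pos 0. Output: "DQDQ"
Token 4: backref(off=2, len=1). Copied 'D' from pos 2. Output: "DQDQD"
Token 5: backref(off=1, len=3) (overlapping!). Copied 'DDD' from pos 4. Output: "DQDQDDDD"
Token 6: backref(off=2, len=1). Copied 'D' from pos 6. Output: "DQDQDDDDD"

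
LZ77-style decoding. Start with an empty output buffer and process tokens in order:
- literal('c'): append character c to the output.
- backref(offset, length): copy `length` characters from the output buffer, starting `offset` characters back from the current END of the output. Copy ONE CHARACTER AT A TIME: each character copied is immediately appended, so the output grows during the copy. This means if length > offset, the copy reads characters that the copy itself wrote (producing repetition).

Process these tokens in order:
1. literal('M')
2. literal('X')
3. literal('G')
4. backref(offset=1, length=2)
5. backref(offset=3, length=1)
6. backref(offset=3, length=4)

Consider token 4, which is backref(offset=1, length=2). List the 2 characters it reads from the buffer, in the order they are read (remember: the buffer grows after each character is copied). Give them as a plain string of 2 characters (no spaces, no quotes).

Answer: GG

Derivation:
Token 1: literal('M'). Output: "M"
Token 2: literal('X'). Output: "MX"
Token 3: literal('G'). Output: "MXG"
Token 4: backref(off=1, len=2). Buffer before: "MXG" (len 3)
  byte 1: read out[2]='G', append. Buffer now: "MXGG"
  byte 2: read out[3]='G', append. Buffer now: "MXGGG"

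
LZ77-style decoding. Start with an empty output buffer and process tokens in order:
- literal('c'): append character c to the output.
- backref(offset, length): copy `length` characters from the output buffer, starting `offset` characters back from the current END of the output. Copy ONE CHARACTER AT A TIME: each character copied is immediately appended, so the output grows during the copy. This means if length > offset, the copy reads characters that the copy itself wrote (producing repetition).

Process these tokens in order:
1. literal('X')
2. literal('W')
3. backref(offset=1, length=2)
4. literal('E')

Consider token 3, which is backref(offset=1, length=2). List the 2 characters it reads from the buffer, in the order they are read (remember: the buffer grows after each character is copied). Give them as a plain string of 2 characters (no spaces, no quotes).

Token 1: literal('X'). Output: "X"
Token 2: literal('W'). Output: "XW"
Token 3: backref(off=1, len=2). Buffer before: "XW" (len 2)
  byte 1: read out[1]='W', append. Buffer now: "XWW"
  byte 2: read out[2]='W', append. Buffer now: "XWWW"

Answer: WW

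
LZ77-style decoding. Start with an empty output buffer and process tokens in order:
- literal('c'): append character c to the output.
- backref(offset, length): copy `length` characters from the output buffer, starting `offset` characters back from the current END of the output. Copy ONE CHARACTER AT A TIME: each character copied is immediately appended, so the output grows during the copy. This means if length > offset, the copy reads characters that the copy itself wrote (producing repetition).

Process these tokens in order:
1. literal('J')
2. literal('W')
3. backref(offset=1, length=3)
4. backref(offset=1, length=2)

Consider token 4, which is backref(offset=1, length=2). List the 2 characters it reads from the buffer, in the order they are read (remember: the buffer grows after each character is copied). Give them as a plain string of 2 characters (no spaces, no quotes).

Token 1: literal('J'). Output: "J"
Token 2: literal('W'). Output: "JW"
Token 3: backref(off=1, len=3) (overlapping!). Copied 'WWW' from pos 1. Output: "JWWWW"
Token 4: backref(off=1, len=2). Buffer before: "JWWWW" (len 5)
  byte 1: read out[4]='W', append. Buffer now: "JWWWWW"
  byte 2: read out[5]='W', append. Buffer now: "JWWWWWW"

Answer: WW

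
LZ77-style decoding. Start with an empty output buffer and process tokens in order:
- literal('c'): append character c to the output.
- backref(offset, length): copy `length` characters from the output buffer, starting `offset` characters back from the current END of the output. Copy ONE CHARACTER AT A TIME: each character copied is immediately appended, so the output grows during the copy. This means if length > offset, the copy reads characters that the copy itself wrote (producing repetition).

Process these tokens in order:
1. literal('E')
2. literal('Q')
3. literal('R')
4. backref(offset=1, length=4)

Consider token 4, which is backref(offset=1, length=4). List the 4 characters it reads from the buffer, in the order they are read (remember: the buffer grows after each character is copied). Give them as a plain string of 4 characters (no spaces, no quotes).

Token 1: literal('E'). Output: "E"
Token 2: literal('Q'). Output: "EQ"
Token 3: literal('R'). Output: "EQR"
Token 4: backref(off=1, len=4). Buffer before: "EQR" (len 3)
  byte 1: read out[2]='R', append. Buffer now: "EQRR"
  byte 2: read out[3]='R', append. Buffer now: "EQRRR"
  byte 3: read out[4]='R', append. Buffer now: "EQRRRR"
  byte 4: read out[5]='R', append. Buffer now: "EQRRRRR"

Answer: RRRR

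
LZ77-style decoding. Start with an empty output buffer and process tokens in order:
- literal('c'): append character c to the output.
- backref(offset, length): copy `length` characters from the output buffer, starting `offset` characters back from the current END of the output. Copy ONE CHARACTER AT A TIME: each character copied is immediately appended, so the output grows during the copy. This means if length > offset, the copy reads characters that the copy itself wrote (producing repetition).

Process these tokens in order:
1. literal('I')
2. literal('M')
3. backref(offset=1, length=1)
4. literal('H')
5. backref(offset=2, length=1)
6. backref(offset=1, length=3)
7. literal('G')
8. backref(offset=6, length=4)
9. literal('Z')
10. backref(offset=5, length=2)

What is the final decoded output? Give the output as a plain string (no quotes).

Token 1: literal('I'). Output: "I"
Token 2: literal('M'). Output: "IM"
Token 3: backref(off=1, len=1). Copied 'M' from pos 1. Output: "IMM"
Token 4: literal('H'). Output: "IMMH"
Token 5: backref(off=2, len=1). Copied 'M' from pos 2. Output: "IMMHM"
Token 6: backref(off=1, len=3) (overlapping!). Copied 'MMM' from pos 4. Output: "IMMHMMMM"
Token 7: literal('G'). Output: "IMMHMMMMG"
Token 8: backref(off=6, len=4). Copied 'HMMM' from pos 3. Output: "IMMHMMMMGHMMM"
Token 9: literal('Z'). Output: "IMMHMMMMGHMMMZ"
Token 10: backref(off=5, len=2). Copied 'HM' from pos 9. Output: "IMMHMMMMGHMMMZHM"

Answer: IMMHMMMMGHMMMZHM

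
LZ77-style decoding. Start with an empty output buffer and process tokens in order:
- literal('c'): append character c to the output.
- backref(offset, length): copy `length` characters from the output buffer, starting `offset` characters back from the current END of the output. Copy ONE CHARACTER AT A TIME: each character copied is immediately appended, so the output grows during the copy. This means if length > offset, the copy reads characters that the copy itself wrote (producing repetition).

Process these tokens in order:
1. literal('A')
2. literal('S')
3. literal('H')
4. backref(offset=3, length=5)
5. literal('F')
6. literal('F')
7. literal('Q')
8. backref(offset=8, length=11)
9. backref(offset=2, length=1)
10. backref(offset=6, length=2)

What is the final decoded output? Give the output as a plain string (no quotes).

Answer: ASHASHASFFQASHASFFQASHSFQ

Derivation:
Token 1: literal('A'). Output: "A"
Token 2: literal('S'). Output: "AS"
Token 3: literal('H'). Output: "ASH"
Token 4: backref(off=3, len=5) (overlapping!). Copied 'ASHAS' from pos 0. Output: "ASHASHAS"
Token 5: literal('F'). Output: "ASHASHASF"
Token 6: literal('F'). Output: "ASHASHASFF"
Token 7: literal('Q'). Output: "ASHASHASFFQ"
Token 8: backref(off=8, len=11) (overlapping!). Copied 'ASHASFFQASH' from pos 3. Output: "ASHASHASFFQASHASFFQASH"
Token 9: backref(off=2, len=1). Copied 'S' from pos 20. Output: "ASHASHASFFQASHASFFQASHS"
Token 10: backref(off=6, len=2). Copied 'FQ' from pos 17. Output: "ASHASHASFFQASHASFFQASHSFQ"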